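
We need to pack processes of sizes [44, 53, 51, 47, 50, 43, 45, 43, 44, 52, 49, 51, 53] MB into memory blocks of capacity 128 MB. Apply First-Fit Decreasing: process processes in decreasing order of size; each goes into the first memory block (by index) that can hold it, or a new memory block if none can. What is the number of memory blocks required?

Sorted descending: 53, 53, 52, 51, 51, 50, 49, 47, 45, 44, 44, 43, 43.
Put 53 MB in memory block 1; 75 MB remain.
Put 53 MB in memory block 1; 22 MB remain.
Put 52 MB in memory block 2; 76 MB remain.
Put 51 MB in memory block 2; 25 MB remain.
Put 51 MB in memory block 3; 77 MB remain.
Put 50 MB in memory block 3; 27 MB remain.
Put 49 MB in memory block 4; 79 MB remain.
Put 47 MB in memory block 4; 32 MB remain.
Put 45 MB in memory block 5; 83 MB remain.
Put 44 MB in memory block 5; 39 MB remain.
Put 44 MB in memory block 6; 84 MB remain.
Put 43 MB in memory block 6; 41 MB remain.
Put 43 MB in memory block 7; 85 MB remain.
Final memory blocks: [53,53] [52,51] [51,50] [49,47] [45,44] [44,43] [43].

7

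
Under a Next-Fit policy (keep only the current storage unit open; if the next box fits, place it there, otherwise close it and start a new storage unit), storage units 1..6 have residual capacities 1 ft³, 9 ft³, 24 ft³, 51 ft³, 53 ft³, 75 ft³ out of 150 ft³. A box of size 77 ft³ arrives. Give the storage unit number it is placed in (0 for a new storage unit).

0

Next-Fit only looks at storage unit 6, which has 75 ft³ free.
77 ft³ does not fit, so a new storage unit is opened.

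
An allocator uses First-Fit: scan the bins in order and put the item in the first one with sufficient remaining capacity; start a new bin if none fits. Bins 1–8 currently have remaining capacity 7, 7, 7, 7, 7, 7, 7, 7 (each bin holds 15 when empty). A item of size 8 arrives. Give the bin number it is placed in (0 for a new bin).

0

No bin has ≥ 8 free, so a new bin is opened.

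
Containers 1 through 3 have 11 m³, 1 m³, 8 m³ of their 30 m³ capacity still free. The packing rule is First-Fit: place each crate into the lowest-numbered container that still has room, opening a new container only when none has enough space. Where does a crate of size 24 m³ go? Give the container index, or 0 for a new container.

0

No container has ≥ 24 m³ free, so a new container is opened.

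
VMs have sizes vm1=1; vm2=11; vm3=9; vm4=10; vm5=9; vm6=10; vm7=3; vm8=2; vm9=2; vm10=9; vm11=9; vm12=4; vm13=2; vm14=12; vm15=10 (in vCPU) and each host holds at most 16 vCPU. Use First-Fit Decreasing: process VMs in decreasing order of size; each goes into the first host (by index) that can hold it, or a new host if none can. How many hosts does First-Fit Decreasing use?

Sorted descending: 12, 11, 10, 10, 10, 9, 9, 9, 9, 4, 3, 2, 2, 2, 1.
host 1: place 12 vCPU, 4 vCPU left
host 2: place 11 vCPU, 5 vCPU left
host 3: place 10 vCPU, 6 vCPU left
host 4: place 10 vCPU, 6 vCPU left
host 5: place 10 vCPU, 6 vCPU left
host 6: place 9 vCPU, 7 vCPU left
host 7: place 9 vCPU, 7 vCPU left
host 8: place 9 vCPU, 7 vCPU left
host 9: place 9 vCPU, 7 vCPU left
host 1: place 4 vCPU, 0 vCPU left
host 2: place 3 vCPU, 2 vCPU left
host 2: place 2 vCPU, 0 vCPU left
host 3: place 2 vCPU, 4 vCPU left
host 3: place 2 vCPU, 2 vCPU left
host 3: place 1 vCPU, 1 vCPU left
Final hosts: [12,4] [11,3,2] [10,2,2,1] [10] [10] [9] [9] [9] [9].

9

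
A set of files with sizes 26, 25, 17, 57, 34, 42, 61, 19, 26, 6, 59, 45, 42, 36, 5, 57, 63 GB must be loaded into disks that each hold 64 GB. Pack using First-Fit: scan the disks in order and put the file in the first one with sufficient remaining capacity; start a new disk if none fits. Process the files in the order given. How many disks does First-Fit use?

disk 1: place 26 GB, 38 GB left
disk 1: place 25 GB, 13 GB left
disk 2: place 17 GB, 47 GB left
disk 3: place 57 GB, 7 GB left
disk 2: place 34 GB, 13 GB left
disk 4: place 42 GB, 22 GB left
disk 5: place 61 GB, 3 GB left
disk 4: place 19 GB, 3 GB left
disk 6: place 26 GB, 38 GB left
disk 1: place 6 GB, 7 GB left
disk 7: place 59 GB, 5 GB left
disk 8: place 45 GB, 19 GB left
disk 9: place 42 GB, 22 GB left
disk 6: place 36 GB, 2 GB left
disk 1: place 5 GB, 2 GB left
disk 10: place 57 GB, 7 GB left
disk 11: place 63 GB, 1 GB left
Final disks: [26,25,6,5] [17,34] [57] [42,19] [61] [26,36] [59] [45] [42] [57] [63].

11 disks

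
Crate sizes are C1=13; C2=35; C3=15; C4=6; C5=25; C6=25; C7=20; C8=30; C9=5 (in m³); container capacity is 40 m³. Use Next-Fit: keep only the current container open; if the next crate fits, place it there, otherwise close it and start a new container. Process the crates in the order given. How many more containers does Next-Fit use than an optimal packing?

Next-Fit: [13] [35] [15,6] [25] [25] [20] [30,5] → 7 containers.
Total size 174 m³; any packing needs at least ⌈174/40⌉ = 5 containers.
An optimal packing achieves that bound: [35,5] [30,6] [25,15] [25,13] [20] → 5 containers.
Excess: 7 − 5 = 2.

2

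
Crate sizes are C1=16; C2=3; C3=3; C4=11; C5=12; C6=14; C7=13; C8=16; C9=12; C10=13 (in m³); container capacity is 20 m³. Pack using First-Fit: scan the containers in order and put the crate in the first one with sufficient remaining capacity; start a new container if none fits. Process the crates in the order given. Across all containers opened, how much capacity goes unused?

container 1: place C1 (16 m³), 4 m³ left
container 1: place C2 (3 m³), 1 m³ left
container 2: place C3 (3 m³), 17 m³ left
container 2: place C4 (11 m³), 6 m³ left
container 3: place C5 (12 m³), 8 m³ left
container 4: place C6 (14 m³), 6 m³ left
container 5: place C7 (13 m³), 7 m³ left
container 6: place C8 (16 m³), 4 m³ left
container 7: place C9 (12 m³), 8 m³ left
container 8: place C10 (13 m³), 7 m³ left
8 containers × 20 m³ = 160 m³; used 113 m³; unused 47 m³.

47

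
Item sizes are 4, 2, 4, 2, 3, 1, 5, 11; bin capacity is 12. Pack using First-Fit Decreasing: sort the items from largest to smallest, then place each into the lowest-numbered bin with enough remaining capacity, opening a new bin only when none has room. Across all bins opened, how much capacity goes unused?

Sorted descending: 11, 5, 4, 4, 3, 2, 2, 1.
Put 11 in bin 1; 1 remain.
Put 5 in bin 2; 7 remain.
Put 4 in bin 2; 3 remain.
Put 4 in bin 3; 8 remain.
Put 3 in bin 2; 0 remain.
Put 2 in bin 3; 6 remain.
Put 2 in bin 3; 4 remain.
Put 1 in bin 1; 0 remain.
3 bins × 12 = 36; used 32; unused 4.

4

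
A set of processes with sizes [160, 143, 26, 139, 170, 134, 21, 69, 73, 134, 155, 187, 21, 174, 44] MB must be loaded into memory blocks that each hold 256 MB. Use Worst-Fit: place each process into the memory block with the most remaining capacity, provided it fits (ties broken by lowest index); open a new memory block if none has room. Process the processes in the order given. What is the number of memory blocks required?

160 MB → memory block 1 (remaining 96 MB)
143 MB → memory block 2 (remaining 113 MB)
26 MB → memory block 2 (remaining 87 MB)
139 MB → memory block 3 (remaining 117 MB)
170 MB → memory block 4 (remaining 86 MB)
134 MB → memory block 5 (remaining 122 MB)
21 MB → memory block 5 (remaining 101 MB)
69 MB → memory block 3 (remaining 48 MB)
73 MB → memory block 5 (remaining 28 MB)
134 MB → memory block 6 (remaining 122 MB)
155 MB → memory block 7 (remaining 101 MB)
187 MB → memory block 8 (remaining 69 MB)
21 MB → memory block 6 (remaining 101 MB)
174 MB → memory block 9 (remaining 82 MB)
44 MB → memory block 6 (remaining 57 MB)

9 memory blocks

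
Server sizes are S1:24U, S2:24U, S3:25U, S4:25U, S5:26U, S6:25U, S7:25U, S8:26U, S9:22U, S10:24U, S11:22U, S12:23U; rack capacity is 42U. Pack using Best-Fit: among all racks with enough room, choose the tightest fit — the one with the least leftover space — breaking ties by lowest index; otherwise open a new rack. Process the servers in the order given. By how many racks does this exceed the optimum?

0

Best-Fit: [24] [24] [25] [25] [26] [25] [25] [26] [22] [24] [22] [23] → 12 racks.
12 servers exceed 21U (half the capacity), and no two of those can share a rack, so at least 12 racks are needed.
So 12 is already optimal.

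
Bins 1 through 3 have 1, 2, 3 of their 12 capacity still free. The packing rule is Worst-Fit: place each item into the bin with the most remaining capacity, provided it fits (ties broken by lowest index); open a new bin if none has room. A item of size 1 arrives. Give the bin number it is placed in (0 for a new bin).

3

Bins with room: bin 1 (1), bin 2 (2), bin 3 (3).
Most room is bin 3 with 3 free.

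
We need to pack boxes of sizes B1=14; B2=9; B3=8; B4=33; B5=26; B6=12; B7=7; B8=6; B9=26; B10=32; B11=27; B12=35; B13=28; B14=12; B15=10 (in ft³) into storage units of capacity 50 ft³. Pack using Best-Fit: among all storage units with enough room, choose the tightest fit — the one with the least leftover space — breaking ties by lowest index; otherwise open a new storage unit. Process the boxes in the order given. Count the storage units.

Put B1 (14 ft³) in storage unit 1; 36 ft³ remain.
Put B2 (9 ft³) in storage unit 1; 27 ft³ remain.
Put B3 (8 ft³) in storage unit 1; 19 ft³ remain.
Put B4 (33 ft³) in storage unit 2; 17 ft³ remain.
Put B5 (26 ft³) in storage unit 3; 24 ft³ remain.
Put B6 (12 ft³) in storage unit 2; 5 ft³ remain.
Put B7 (7 ft³) in storage unit 1; 12 ft³ remain.
Put B8 (6 ft³) in storage unit 1; 6 ft³ remain.
Put B9 (26 ft³) in storage unit 4; 24 ft³ remain.
Put B10 (32 ft³) in storage unit 5; 18 ft³ remain.
Put B11 (27 ft³) in storage unit 6; 23 ft³ remain.
Put B12 (35 ft³) in storage unit 7; 15 ft³ remain.
Put B13 (28 ft³) in storage unit 8; 22 ft³ remain.
Put B14 (12 ft³) in storage unit 7; 3 ft³ remain.
Put B15 (10 ft³) in storage unit 5; 8 ft³ remain.
Final storage units: [14,9,8,7,6] [33,12] [26] [26] [32,10] [27] [35,12] [28].

8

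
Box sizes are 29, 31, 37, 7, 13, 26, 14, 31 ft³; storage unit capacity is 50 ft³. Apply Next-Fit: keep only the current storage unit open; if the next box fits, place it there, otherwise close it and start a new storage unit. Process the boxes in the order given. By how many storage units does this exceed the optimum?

0

Next-Fit: [29] [31] [37,7] [13,26] [14,31] → 5 storage units.
5 boxes exceed 25 ft³ (half the capacity), and no two of those can share a storage unit, so at least 5 storage units are needed.
So 5 is already optimal.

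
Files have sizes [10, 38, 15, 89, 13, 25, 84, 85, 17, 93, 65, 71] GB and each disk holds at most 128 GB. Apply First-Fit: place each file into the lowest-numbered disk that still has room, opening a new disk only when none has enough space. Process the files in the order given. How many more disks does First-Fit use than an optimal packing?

1

First-Fit: [10,38,15,13,25,17] [89] [84] [85] [93] [65] [71] → 7 disks.
6 files exceed 64 GB (half the capacity), and no two of those can share a disk, so at least 6 disks are needed.
An optimal packing achieves that bound: [93,25,10] [89,38] [85,17,15] [84,13] [71] [65] → 6 disks.
Excess: 7 − 6 = 1.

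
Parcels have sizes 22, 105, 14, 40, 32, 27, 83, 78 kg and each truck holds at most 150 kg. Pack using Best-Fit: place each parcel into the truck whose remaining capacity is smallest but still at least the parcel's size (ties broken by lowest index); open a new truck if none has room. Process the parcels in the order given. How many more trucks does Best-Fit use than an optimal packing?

1

Best-Fit: [22,105,14] [40,32,27] [83] [78] → 4 trucks.
Total size 401 kg; any packing needs at least ⌈401/150⌉ = 3 trucks.
An optimal packing achieves that bound: [105,40] [83,32,27] [78,22,14] → 3 trucks.
Excess: 4 − 3 = 1.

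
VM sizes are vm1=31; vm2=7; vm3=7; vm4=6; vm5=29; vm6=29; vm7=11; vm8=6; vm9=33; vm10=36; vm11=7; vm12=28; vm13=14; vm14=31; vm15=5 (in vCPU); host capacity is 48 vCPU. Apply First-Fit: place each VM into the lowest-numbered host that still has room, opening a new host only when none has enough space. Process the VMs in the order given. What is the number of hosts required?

Put vm1 (31 vCPU) in host 1; 17 vCPU remain.
Put vm2 (7 vCPU) in host 1; 10 vCPU remain.
Put vm3 (7 vCPU) in host 1; 3 vCPU remain.
Put vm4 (6 vCPU) in host 2; 42 vCPU remain.
Put vm5 (29 vCPU) in host 2; 13 vCPU remain.
Put vm6 (29 vCPU) in host 3; 19 vCPU remain.
Put vm7 (11 vCPU) in host 2; 2 vCPU remain.
Put vm8 (6 vCPU) in host 3; 13 vCPU remain.
Put vm9 (33 vCPU) in host 4; 15 vCPU remain.
Put vm10 (36 vCPU) in host 5; 12 vCPU remain.
Put vm11 (7 vCPU) in host 3; 6 vCPU remain.
Put vm12 (28 vCPU) in host 6; 20 vCPU remain.
Put vm13 (14 vCPU) in host 4; 1 vCPU remain.
Put vm14 (31 vCPU) in host 7; 17 vCPU remain.
Put vm15 (5 vCPU) in host 3; 1 vCPU remain.

7 hosts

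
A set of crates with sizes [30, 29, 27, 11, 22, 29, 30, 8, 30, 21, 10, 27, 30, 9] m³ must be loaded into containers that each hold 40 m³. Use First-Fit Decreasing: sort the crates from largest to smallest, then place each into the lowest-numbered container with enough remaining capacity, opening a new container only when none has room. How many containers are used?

Sorted descending: 30, 30, 30, 30, 29, 29, 27, 27, 22, 21, 11, 10, 9, 8.
container 1: place 30 m³, 10 m³ left
container 2: place 30 m³, 10 m³ left
container 3: place 30 m³, 10 m³ left
container 4: place 30 m³, 10 m³ left
container 5: place 29 m³, 11 m³ left
container 6: place 29 m³, 11 m³ left
container 7: place 27 m³, 13 m³ left
container 8: place 27 m³, 13 m³ left
container 9: place 22 m³, 18 m³ left
container 10: place 21 m³, 19 m³ left
container 5: place 11 m³, 0 m³ left
container 1: place 10 m³, 0 m³ left
container 2: place 9 m³, 1 m³ left
container 3: place 8 m³, 2 m³ left

10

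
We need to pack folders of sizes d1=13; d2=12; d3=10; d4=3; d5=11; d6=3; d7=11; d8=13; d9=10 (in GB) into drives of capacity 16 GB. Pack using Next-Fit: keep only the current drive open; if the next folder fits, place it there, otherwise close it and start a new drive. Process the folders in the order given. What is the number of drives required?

drive 1: place d1 (13 GB), 3 GB left
drive 2: place d2 (12 GB), 4 GB left
drive 3: place d3 (10 GB), 6 GB left
drive 3: place d4 (3 GB), 3 GB left
drive 4: place d5 (11 GB), 5 GB left
drive 4: place d6 (3 GB), 2 GB left
drive 5: place d7 (11 GB), 5 GB left
drive 6: place d8 (13 GB), 3 GB left
drive 7: place d9 (10 GB), 6 GB left
Final drives: [13] [12] [10,3] [11,3] [11] [13] [10].

7 drives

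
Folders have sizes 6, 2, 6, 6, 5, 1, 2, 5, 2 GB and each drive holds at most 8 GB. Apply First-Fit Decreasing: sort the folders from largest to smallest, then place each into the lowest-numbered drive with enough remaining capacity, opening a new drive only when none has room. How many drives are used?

5

Sorted descending: 6, 6, 6, 5, 5, 2, 2, 2, 1.
6 GB → drive 1 (remaining 2 GB)
6 GB → drive 2 (remaining 2 GB)
6 GB → drive 3 (remaining 2 GB)
5 GB → drive 4 (remaining 3 GB)
5 GB → drive 5 (remaining 3 GB)
2 GB → drive 1 (remaining 0 GB)
2 GB → drive 2 (remaining 0 GB)
2 GB → drive 3 (remaining 0 GB)
1 GB → drive 4 (remaining 2 GB)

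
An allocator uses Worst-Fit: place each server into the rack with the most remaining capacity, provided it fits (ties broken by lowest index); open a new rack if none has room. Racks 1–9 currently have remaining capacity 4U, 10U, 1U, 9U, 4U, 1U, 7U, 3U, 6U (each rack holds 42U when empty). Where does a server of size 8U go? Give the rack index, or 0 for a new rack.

Racks with room: rack 2 (10U), rack 4 (9U).
Most room is rack 2 with 10U free.

2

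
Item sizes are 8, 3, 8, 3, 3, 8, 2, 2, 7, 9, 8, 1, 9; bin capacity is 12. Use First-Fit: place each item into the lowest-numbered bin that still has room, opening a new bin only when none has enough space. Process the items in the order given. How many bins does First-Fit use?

8 → bin 1 (remaining 4)
3 → bin 1 (remaining 1)
8 → bin 2 (remaining 4)
3 → bin 2 (remaining 1)
3 → bin 3 (remaining 9)
8 → bin 3 (remaining 1)
2 → bin 4 (remaining 10)
2 → bin 4 (remaining 8)
7 → bin 4 (remaining 1)
9 → bin 5 (remaining 3)
8 → bin 6 (remaining 4)
1 → bin 1 (remaining 0)
9 → bin 7 (remaining 3)

7 bins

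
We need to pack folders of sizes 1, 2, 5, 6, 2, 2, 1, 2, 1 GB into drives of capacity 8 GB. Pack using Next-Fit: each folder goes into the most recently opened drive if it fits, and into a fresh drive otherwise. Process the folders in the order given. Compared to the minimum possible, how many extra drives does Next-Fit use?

Next-Fit: [1,2,5] [6,2] [2,1,2,1] → 3 drives.
Total size 22 GB; any packing needs at least ⌈22/8⌉ = 3 drives.
So 3 is already optimal.

0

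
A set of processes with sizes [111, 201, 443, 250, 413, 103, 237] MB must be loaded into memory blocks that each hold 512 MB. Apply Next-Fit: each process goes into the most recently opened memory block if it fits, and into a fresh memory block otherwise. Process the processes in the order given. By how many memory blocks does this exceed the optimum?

Next-Fit: [111,201] [443] [250] [413] [103,237] → 5 memory blocks.
Total size 1758 MB; any packing needs at least ⌈1758/512⌉ = 4 memory blocks.
An optimal packing achieves that bound: [443] [413] [250,237] [201,111,103] → 4 memory blocks.
Excess: 5 − 4 = 1.

1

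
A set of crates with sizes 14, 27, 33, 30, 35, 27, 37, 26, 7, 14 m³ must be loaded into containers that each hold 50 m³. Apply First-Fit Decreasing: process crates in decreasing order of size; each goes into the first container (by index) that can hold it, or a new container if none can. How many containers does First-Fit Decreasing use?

Sorted descending: 37, 35, 33, 30, 27, 27, 26, 14, 14, 7.
37 m³ → container 1 (remaining 13 m³)
35 m³ → container 2 (remaining 15 m³)
33 m³ → container 3 (remaining 17 m³)
30 m³ → container 4 (remaining 20 m³)
27 m³ → container 5 (remaining 23 m³)
27 m³ → container 6 (remaining 23 m³)
26 m³ → container 7 (remaining 24 m³)
14 m³ → container 2 (remaining 1 m³)
14 m³ → container 3 (remaining 3 m³)
7 m³ → container 1 (remaining 6 m³)

7 containers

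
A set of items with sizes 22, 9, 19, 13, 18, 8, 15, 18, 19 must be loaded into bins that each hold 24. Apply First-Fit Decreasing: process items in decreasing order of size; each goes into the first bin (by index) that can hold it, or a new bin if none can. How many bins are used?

7 bins

Sorted descending: 22, 19, 19, 18, 18, 15, 13, 9, 8.
bin 1: place 22, 2 left
bin 2: place 19, 5 left
bin 3: place 19, 5 left
bin 4: place 18, 6 left
bin 5: place 18, 6 left
bin 6: place 15, 9 left
bin 7: place 13, 11 left
bin 6: place 9, 0 left
bin 7: place 8, 3 left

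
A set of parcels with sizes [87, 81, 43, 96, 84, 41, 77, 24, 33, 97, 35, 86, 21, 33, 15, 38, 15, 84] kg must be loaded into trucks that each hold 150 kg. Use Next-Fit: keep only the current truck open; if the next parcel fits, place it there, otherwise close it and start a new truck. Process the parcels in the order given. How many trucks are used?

9

87 kg → truck 1 (remaining 63 kg)
81 kg → truck 2 (remaining 69 kg)
43 kg → truck 2 (remaining 26 kg)
96 kg → truck 3 (remaining 54 kg)
84 kg → truck 4 (remaining 66 kg)
41 kg → truck 4 (remaining 25 kg)
77 kg → truck 5 (remaining 73 kg)
24 kg → truck 5 (remaining 49 kg)
33 kg → truck 5 (remaining 16 kg)
97 kg → truck 6 (remaining 53 kg)
35 kg → truck 6 (remaining 18 kg)
86 kg → truck 7 (remaining 64 kg)
21 kg → truck 7 (remaining 43 kg)
33 kg → truck 7 (remaining 10 kg)
15 kg → truck 8 (remaining 135 kg)
38 kg → truck 8 (remaining 97 kg)
15 kg → truck 8 (remaining 82 kg)
84 kg → truck 9 (remaining 66 kg)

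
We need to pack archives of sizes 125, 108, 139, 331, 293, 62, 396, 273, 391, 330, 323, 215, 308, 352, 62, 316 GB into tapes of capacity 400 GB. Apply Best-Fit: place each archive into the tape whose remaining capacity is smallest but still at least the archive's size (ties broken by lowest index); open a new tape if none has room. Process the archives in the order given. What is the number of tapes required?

12

tape 1: place 125 GB, 275 GB left
tape 1: place 108 GB, 167 GB left
tape 1: place 139 GB, 28 GB left
tape 2: place 331 GB, 69 GB left
tape 3: place 293 GB, 107 GB left
tape 2: place 62 GB, 7 GB left
tape 4: place 396 GB, 4 GB left
tape 5: place 273 GB, 127 GB left
tape 6: place 391 GB, 9 GB left
tape 7: place 330 GB, 70 GB left
tape 8: place 323 GB, 77 GB left
tape 9: place 215 GB, 185 GB left
tape 10: place 308 GB, 92 GB left
tape 11: place 352 GB, 48 GB left
tape 7: place 62 GB, 8 GB left
tape 12: place 316 GB, 84 GB left
Final tapes: [125,108,139] [331,62] [293] [396] [273] [391] [330,62] [323] [215] [308] [352] [316].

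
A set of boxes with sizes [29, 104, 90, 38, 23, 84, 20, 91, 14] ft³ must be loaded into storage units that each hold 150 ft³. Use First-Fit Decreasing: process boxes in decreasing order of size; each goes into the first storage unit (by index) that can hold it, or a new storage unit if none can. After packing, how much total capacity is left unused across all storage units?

Sorted descending: 104, 91, 90, 84, 38, 29, 23, 20, 14.
Put 104 ft³ in storage unit 1; 46 ft³ remain.
Put 91 ft³ in storage unit 2; 59 ft³ remain.
Put 90 ft³ in storage unit 3; 60 ft³ remain.
Put 84 ft³ in storage unit 4; 66 ft³ remain.
Put 38 ft³ in storage unit 1; 8 ft³ remain.
Put 29 ft³ in storage unit 2; 30 ft³ remain.
Put 23 ft³ in storage unit 2; 7 ft³ remain.
Put 20 ft³ in storage unit 3; 40 ft³ remain.
Put 14 ft³ in storage unit 3; 26 ft³ remain.
4 storage units × 150 ft³ = 600 ft³; used 493 ft³; unused 107 ft³.

107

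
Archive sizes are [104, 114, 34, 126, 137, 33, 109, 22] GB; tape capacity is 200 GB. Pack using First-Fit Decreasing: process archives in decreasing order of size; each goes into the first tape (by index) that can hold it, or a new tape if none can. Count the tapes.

Sorted descending: 137, 126, 114, 109, 104, 34, 33, 22.
137 GB → tape 1 (remaining 63 GB)
126 GB → tape 2 (remaining 74 GB)
114 GB → tape 3 (remaining 86 GB)
109 GB → tape 4 (remaining 91 GB)
104 GB → tape 5 (remaining 96 GB)
34 GB → tape 1 (remaining 29 GB)
33 GB → tape 2 (remaining 41 GB)
22 GB → tape 1 (remaining 7 GB)
Final tapes: [137,34,22] [126,33] [114] [109] [104].

5 tapes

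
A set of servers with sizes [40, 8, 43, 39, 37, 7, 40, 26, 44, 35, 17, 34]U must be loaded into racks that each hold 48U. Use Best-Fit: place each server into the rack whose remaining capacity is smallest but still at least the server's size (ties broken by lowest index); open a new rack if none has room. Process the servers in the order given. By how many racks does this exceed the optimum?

0

Best-Fit: [40,8] [43] [39,7] [37] [40] [26,17] [44] [35] [34] → 9 racks.
9 servers exceed 24U (half the capacity), and no two of those can share a rack, so at least 9 racks are needed.
So 9 is already optimal.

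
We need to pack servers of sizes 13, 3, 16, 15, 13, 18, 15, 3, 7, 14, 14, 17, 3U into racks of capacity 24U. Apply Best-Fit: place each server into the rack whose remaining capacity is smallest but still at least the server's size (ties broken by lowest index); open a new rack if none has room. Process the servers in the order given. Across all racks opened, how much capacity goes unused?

65

13U → rack 1 (remaining 11U)
3U → rack 1 (remaining 8U)
16U → rack 2 (remaining 8U)
15U → rack 3 (remaining 9U)
13U → rack 4 (remaining 11U)
18U → rack 5 (remaining 6U)
15U → rack 6 (remaining 9U)
3U → rack 5 (remaining 3U)
7U → rack 1 (remaining 1U)
14U → rack 7 (remaining 10U)
14U → rack 8 (remaining 10U)
17U → rack 9 (remaining 7U)
3U → rack 5 (remaining 0U)
9 racks × 24U = 216U; used 151U; unused 65U.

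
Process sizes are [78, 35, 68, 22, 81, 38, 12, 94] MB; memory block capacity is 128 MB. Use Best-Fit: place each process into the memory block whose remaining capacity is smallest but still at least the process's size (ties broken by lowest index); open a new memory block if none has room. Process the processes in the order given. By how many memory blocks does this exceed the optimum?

Best-Fit: [78,35,12] [68,22,38] [81] [94] → 4 memory blocks.
Total size 428 MB; any packing needs at least ⌈428/128⌉ = 4 memory blocks.
So 4 is already optimal.

0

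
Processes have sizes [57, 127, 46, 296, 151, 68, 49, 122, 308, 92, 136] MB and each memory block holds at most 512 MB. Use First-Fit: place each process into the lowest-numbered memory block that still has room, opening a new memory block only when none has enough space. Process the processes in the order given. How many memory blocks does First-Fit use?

3 memory blocks

memory block 1: place 57 MB, 455 MB left
memory block 1: place 127 MB, 328 MB left
memory block 1: place 46 MB, 282 MB left
memory block 2: place 296 MB, 216 MB left
memory block 1: place 151 MB, 131 MB left
memory block 1: place 68 MB, 63 MB left
memory block 1: place 49 MB, 14 MB left
memory block 2: place 122 MB, 94 MB left
memory block 3: place 308 MB, 204 MB left
memory block 2: place 92 MB, 2 MB left
memory block 3: place 136 MB, 68 MB left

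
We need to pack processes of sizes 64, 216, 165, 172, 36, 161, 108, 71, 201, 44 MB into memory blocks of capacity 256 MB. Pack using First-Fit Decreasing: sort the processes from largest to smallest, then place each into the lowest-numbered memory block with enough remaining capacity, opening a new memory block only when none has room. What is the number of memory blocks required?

Sorted descending: 216, 201, 172, 165, 161, 108, 71, 64, 44, 36.
memory block 1: place 216 MB, 40 MB left
memory block 2: place 201 MB, 55 MB left
memory block 3: place 172 MB, 84 MB left
memory block 4: place 165 MB, 91 MB left
memory block 5: place 161 MB, 95 MB left
memory block 6: place 108 MB, 148 MB left
memory block 3: place 71 MB, 13 MB left
memory block 4: place 64 MB, 27 MB left
memory block 2: place 44 MB, 11 MB left
memory block 1: place 36 MB, 4 MB left
Final memory blocks: [216,36] [201,44] [172,71] [165,64] [161] [108].

6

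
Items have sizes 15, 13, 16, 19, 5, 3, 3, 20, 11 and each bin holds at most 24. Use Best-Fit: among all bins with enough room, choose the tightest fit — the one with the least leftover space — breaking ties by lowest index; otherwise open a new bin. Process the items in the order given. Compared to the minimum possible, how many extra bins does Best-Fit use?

Best-Fit: [15] [13,11] [16,3,3] [19,5] [20] → 5 bins.
Total size 105; any packing needs at least ⌈105/24⌉ = 5 bins.
So 5 is already optimal.

0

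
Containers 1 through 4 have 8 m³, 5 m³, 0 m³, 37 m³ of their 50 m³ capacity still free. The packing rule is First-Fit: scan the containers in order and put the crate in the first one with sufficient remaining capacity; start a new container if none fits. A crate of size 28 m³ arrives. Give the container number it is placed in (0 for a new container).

4

Containers with room: container 4 (37 m³).
The first with room is container 4.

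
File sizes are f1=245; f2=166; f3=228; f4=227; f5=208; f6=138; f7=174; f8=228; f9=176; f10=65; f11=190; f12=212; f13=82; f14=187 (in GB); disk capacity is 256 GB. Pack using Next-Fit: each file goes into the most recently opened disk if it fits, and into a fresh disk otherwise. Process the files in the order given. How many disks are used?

disk 1: place f1 (245 GB), 11 GB left
disk 2: place f2 (166 GB), 90 GB left
disk 3: place f3 (228 GB), 28 GB left
disk 4: place f4 (227 GB), 29 GB left
disk 5: place f5 (208 GB), 48 GB left
disk 6: place f6 (138 GB), 118 GB left
disk 7: place f7 (174 GB), 82 GB left
disk 8: place f8 (228 GB), 28 GB left
disk 9: place f9 (176 GB), 80 GB left
disk 9: place f10 (65 GB), 15 GB left
disk 10: place f11 (190 GB), 66 GB left
disk 11: place f12 (212 GB), 44 GB left
disk 12: place f13 (82 GB), 174 GB left
disk 13: place f14 (187 GB), 69 GB left
Final disks: [245] [166] [228] [227] [208] [138] [174] [228] [176,65] [190] [212] [82] [187].

13 disks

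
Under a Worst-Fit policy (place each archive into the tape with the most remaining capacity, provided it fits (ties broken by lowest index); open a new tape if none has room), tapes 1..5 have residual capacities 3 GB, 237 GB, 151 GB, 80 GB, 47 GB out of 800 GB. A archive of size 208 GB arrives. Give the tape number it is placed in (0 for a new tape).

Tapes with room: tape 2 (237 GB).
Most room is tape 2 with 237 GB free.

2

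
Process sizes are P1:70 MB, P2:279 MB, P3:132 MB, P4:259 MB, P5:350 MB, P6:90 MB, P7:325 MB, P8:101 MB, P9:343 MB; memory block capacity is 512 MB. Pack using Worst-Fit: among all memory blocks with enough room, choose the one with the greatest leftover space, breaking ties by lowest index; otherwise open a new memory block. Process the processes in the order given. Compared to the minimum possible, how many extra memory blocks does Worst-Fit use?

Worst-Fit: [70,279,132] [259,90] [350] [325,101] [343] → 5 memory blocks.
5 processes exceed 256 MB (half the capacity), and no two of those can share a memory block, so at least 5 memory blocks are needed.
So 5 is already optimal.

0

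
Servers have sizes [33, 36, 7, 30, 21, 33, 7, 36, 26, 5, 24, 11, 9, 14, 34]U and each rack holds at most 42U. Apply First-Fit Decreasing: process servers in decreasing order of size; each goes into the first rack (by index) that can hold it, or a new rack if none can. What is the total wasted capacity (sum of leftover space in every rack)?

52

Sorted descending: 36, 36, 34, 33, 33, 30, 26, 24, 21, 14, 11, 9, 7, 7, 5.
36U → rack 1 (remaining 6U)
36U → rack 2 (remaining 6U)
34U → rack 3 (remaining 8U)
33U → rack 4 (remaining 9U)
33U → rack 5 (remaining 9U)
30U → rack 6 (remaining 12U)
26U → rack 7 (remaining 16U)
24U → rack 8 (remaining 18U)
21U → rack 9 (remaining 21U)
14U → rack 7 (remaining 2U)
11U → rack 6 (remaining 1U)
9U → rack 4 (remaining 0U)
7U → rack 3 (remaining 1U)
7U → rack 5 (remaining 2U)
5U → rack 1 (remaining 1U)
9 racks × 42U = 378U; used 326U; unused 52U.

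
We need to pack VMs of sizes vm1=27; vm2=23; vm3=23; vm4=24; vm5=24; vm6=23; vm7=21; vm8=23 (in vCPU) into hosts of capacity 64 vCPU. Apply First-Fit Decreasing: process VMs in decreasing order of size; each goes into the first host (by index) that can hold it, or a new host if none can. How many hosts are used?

4

Sorted descending: 27, 24, 24, 23, 23, 23, 23, 21.
27 vCPU → host 1 (remaining 37 vCPU)
24 vCPU → host 1 (remaining 13 vCPU)
24 vCPU → host 2 (remaining 40 vCPU)
23 vCPU → host 2 (remaining 17 vCPU)
23 vCPU → host 3 (remaining 41 vCPU)
23 vCPU → host 3 (remaining 18 vCPU)
23 vCPU → host 4 (remaining 41 vCPU)
21 vCPU → host 4 (remaining 20 vCPU)
Final hosts: [27,24] [24,23] [23,23] [23,21].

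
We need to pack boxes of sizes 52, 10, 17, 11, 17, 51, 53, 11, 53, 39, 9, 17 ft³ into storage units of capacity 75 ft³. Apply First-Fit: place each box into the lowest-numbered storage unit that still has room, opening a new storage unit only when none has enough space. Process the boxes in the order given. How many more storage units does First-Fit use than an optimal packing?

1

First-Fit: [52,10,11] [17,17,11,9,17] [51] [53] [53] [39] → 6 storage units.
Total size 340 ft³; any packing needs at least ⌈340/75⌉ = 5 storage units.
An optimal packing achieves that bound: [53,17] [53,17] [52,17] [51,11,11] [39,10,9] → 5 storage units.
Excess: 6 − 5 = 1.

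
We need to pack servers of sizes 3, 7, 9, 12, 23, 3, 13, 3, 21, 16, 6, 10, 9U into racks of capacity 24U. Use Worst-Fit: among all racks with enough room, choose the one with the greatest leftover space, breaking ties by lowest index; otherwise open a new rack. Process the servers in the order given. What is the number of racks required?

Put 3U in rack 1; 21U remain.
Put 7U in rack 1; 14U remain.
Put 9U in rack 1; 5U remain.
Put 12U in rack 2; 12U remain.
Put 23U in rack 3; 1U remain.
Put 3U in rack 2; 9U remain.
Put 13U in rack 4; 11U remain.
Put 3U in rack 4; 8U remain.
Put 21U in rack 5; 3U remain.
Put 16U in rack 6; 8U remain.
Put 6U in rack 2; 3U remain.
Put 10U in rack 7; 14U remain.
Put 9U in rack 7; 5U remain.

7 racks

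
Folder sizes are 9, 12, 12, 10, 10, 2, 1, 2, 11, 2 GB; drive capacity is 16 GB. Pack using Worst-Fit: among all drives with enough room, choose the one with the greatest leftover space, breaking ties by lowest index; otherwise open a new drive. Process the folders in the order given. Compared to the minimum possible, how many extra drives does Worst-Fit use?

Worst-Fit: [9,2,2] [12] [12] [10,1] [10,2] [11] → 6 drives.
6 folders exceed 8 GB (half the capacity), and no two of those can share a drive, so at least 6 drives are needed.
So 6 is already optimal.

0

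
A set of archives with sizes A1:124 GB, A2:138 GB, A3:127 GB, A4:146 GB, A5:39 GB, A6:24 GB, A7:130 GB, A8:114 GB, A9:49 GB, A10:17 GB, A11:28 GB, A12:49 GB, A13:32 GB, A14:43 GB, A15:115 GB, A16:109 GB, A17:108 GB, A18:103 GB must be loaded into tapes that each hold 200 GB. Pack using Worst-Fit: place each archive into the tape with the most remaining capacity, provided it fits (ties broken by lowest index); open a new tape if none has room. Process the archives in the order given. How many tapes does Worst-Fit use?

10 tapes

A1 (124 GB) → tape 1 (remaining 76 GB)
A2 (138 GB) → tape 2 (remaining 62 GB)
A3 (127 GB) → tape 3 (remaining 73 GB)
A4 (146 GB) → tape 4 (remaining 54 GB)
A5 (39 GB) → tape 1 (remaining 37 GB)
A6 (24 GB) → tape 3 (remaining 49 GB)
A7 (130 GB) → tape 5 (remaining 70 GB)
A8 (114 GB) → tape 6 (remaining 86 GB)
A9 (49 GB) → tape 6 (remaining 37 GB)
A10 (17 GB) → tape 5 (remaining 53 GB)
A11 (28 GB) → tape 2 (remaining 34 GB)
A12 (49 GB) → tape 4 (remaining 5 GB)
A13 (32 GB) → tape 5 (remaining 21 GB)
A14 (43 GB) → tape 3 (remaining 6 GB)
A15 (115 GB) → tape 7 (remaining 85 GB)
A16 (109 GB) → tape 8 (remaining 91 GB)
A17 (108 GB) → tape 9 (remaining 92 GB)
A18 (103 GB) → tape 10 (remaining 97 GB)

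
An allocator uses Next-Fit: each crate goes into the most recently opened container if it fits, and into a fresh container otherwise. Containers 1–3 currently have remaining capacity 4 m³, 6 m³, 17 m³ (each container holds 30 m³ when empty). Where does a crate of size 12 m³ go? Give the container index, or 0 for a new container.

3

Next-Fit only looks at container 3, which has 17 m³ free.
12 m³ fits there.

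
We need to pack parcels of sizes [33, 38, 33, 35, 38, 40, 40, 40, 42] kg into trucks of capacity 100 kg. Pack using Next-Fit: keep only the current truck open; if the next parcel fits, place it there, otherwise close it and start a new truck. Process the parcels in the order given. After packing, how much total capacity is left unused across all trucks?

161

33 kg → truck 1 (remaining 67 kg)
38 kg → truck 1 (remaining 29 kg)
33 kg → truck 2 (remaining 67 kg)
35 kg → truck 2 (remaining 32 kg)
38 kg → truck 3 (remaining 62 kg)
40 kg → truck 3 (remaining 22 kg)
40 kg → truck 4 (remaining 60 kg)
40 kg → truck 4 (remaining 20 kg)
42 kg → truck 5 (remaining 58 kg)
5 trucks × 100 kg = 500 kg; used 339 kg; unused 161 kg.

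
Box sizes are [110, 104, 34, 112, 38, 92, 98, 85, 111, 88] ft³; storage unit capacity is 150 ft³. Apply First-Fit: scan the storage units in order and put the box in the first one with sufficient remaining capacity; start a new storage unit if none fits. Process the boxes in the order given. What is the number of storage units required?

110 ft³ → storage unit 1 (remaining 40 ft³)
104 ft³ → storage unit 2 (remaining 46 ft³)
34 ft³ → storage unit 1 (remaining 6 ft³)
112 ft³ → storage unit 3 (remaining 38 ft³)
38 ft³ → storage unit 2 (remaining 8 ft³)
92 ft³ → storage unit 4 (remaining 58 ft³)
98 ft³ → storage unit 5 (remaining 52 ft³)
85 ft³ → storage unit 6 (remaining 65 ft³)
111 ft³ → storage unit 7 (remaining 39 ft³)
88 ft³ → storage unit 8 (remaining 62 ft³)
Final storage units: [110,34] [104,38] [112] [92] [98] [85] [111] [88].

8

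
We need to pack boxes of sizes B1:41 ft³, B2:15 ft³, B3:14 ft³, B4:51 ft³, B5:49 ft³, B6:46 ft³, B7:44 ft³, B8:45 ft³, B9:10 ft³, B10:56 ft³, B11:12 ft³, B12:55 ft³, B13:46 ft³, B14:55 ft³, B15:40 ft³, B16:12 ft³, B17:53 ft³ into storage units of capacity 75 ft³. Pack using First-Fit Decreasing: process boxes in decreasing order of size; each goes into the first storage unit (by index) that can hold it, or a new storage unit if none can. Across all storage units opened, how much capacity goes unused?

Sorted descending: 56, 55, 55, 53, 51, 49, 46, 46, 45, 44, 41, 40, 15, 14, 12, 12, 10.
56 ft³ → storage unit 1 (remaining 19 ft³)
55 ft³ → storage unit 2 (remaining 20 ft³)
55 ft³ → storage unit 3 (remaining 20 ft³)
53 ft³ → storage unit 4 (remaining 22 ft³)
51 ft³ → storage unit 5 (remaining 24 ft³)
49 ft³ → storage unit 6 (remaining 26 ft³)
46 ft³ → storage unit 7 (remaining 29 ft³)
46 ft³ → storage unit 8 (remaining 29 ft³)
45 ft³ → storage unit 9 (remaining 30 ft³)
44 ft³ → storage unit 10 (remaining 31 ft³)
41 ft³ → storage unit 11 (remaining 34 ft³)
40 ft³ → storage unit 12 (remaining 35 ft³)
15 ft³ → storage unit 1 (remaining 4 ft³)
14 ft³ → storage unit 2 (remaining 6 ft³)
12 ft³ → storage unit 3 (remaining 8 ft³)
12 ft³ → storage unit 4 (remaining 10 ft³)
10 ft³ → storage unit 4 (remaining 0 ft³)
12 storage units × 75 ft³ = 900 ft³; used 644 ft³; unused 256 ft³.

256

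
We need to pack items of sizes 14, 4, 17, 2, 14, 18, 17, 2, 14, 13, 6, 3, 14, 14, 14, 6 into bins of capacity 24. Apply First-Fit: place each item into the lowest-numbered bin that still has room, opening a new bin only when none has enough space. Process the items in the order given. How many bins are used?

bin 1: place 14, 10 left
bin 1: place 4, 6 left
bin 2: place 17, 7 left
bin 1: place 2, 4 left
bin 3: place 14, 10 left
bin 4: place 18, 6 left
bin 5: place 17, 7 left
bin 1: place 2, 2 left
bin 6: place 14, 10 left
bin 7: place 13, 11 left
bin 2: place 6, 1 left
bin 3: place 3, 7 left
bin 8: place 14, 10 left
bin 9: place 14, 10 left
bin 10: place 14, 10 left
bin 3: place 6, 1 left
Final bins: [14,4,2,2] [17,6] [14,3,6] [18] [17] [14] [13] [14] [14] [14].

10 bins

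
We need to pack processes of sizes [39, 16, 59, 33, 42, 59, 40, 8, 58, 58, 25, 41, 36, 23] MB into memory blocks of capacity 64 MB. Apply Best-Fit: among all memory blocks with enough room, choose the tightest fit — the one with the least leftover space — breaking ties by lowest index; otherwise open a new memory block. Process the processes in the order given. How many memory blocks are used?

10

memory block 1: place 39 MB, 25 MB left
memory block 1: place 16 MB, 9 MB left
memory block 2: place 59 MB, 5 MB left
memory block 3: place 33 MB, 31 MB left
memory block 4: place 42 MB, 22 MB left
memory block 5: place 59 MB, 5 MB left
memory block 6: place 40 MB, 24 MB left
memory block 1: place 8 MB, 1 MB left
memory block 7: place 58 MB, 6 MB left
memory block 8: place 58 MB, 6 MB left
memory block 3: place 25 MB, 6 MB left
memory block 9: place 41 MB, 23 MB left
memory block 10: place 36 MB, 28 MB left
memory block 9: place 23 MB, 0 MB left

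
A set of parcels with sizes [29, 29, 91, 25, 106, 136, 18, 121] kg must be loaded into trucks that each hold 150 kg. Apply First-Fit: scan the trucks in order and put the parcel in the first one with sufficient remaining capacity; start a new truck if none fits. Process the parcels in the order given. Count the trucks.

truck 1: place 29 kg, 121 kg left
truck 1: place 29 kg, 92 kg left
truck 1: place 91 kg, 1 kg left
truck 2: place 25 kg, 125 kg left
truck 2: place 106 kg, 19 kg left
truck 3: place 136 kg, 14 kg left
truck 2: place 18 kg, 1 kg left
truck 4: place 121 kg, 29 kg left
Final trucks: [29,29,91] [25,106,18] [136] [121].

4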